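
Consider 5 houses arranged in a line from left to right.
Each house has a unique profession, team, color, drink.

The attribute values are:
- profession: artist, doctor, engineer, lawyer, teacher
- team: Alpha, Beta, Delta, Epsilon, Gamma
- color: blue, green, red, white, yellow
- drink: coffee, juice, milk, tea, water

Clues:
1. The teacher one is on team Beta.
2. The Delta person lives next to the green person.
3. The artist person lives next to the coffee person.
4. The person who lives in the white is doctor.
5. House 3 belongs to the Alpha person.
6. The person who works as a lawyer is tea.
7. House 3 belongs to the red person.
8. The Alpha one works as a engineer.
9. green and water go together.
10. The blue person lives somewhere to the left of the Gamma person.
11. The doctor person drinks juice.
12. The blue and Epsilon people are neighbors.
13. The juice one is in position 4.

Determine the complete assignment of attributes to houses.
Solution:

House | Profession | Team | Color | Drink
-----------------------------------------
  1   | lawyer | Delta | blue | tea
  2   | artist | Epsilon | green | water
  3   | engineer | Alpha | red | coffee
  4   | doctor | Gamma | white | juice
  5   | teacher | Beta | yellow | milk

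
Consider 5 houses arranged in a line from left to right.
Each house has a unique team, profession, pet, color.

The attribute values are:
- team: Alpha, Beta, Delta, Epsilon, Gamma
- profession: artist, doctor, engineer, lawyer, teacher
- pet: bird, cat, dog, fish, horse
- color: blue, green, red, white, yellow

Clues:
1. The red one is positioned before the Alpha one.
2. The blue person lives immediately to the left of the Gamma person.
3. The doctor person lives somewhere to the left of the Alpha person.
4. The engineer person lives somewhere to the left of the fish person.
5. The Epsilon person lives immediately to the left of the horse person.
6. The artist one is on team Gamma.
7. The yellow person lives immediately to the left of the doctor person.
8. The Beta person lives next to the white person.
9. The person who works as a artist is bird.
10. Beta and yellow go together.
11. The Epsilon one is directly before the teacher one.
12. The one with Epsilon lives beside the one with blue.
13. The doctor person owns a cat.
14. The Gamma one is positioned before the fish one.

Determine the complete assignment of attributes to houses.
Solution:

House | Team | Profession | Pet | Color
---------------------------------------
  1   | Beta | engineer | dog | yellow
  2   | Epsilon | doctor | cat | white
  3   | Delta | teacher | horse | blue
  4   | Gamma | artist | bird | red
  5   | Alpha | lawyer | fish | green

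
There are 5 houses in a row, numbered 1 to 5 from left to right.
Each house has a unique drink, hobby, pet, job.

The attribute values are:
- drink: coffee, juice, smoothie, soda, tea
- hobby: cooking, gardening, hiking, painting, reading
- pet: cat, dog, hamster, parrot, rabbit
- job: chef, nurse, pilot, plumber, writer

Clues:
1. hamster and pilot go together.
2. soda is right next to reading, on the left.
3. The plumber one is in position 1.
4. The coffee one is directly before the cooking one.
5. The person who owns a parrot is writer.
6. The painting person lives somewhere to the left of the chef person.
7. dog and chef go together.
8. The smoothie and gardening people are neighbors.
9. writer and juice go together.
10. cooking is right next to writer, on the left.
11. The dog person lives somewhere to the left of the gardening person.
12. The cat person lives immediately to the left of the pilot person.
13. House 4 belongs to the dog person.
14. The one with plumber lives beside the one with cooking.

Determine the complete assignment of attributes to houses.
Solution:

House | Drink | Hobby | Pet | Job
---------------------------------
  1   | coffee | painting | cat | plumber
  2   | soda | cooking | hamster | pilot
  3   | juice | reading | parrot | writer
  4   | smoothie | hiking | dog | chef
  5   | tea | gardening | rabbit | nurse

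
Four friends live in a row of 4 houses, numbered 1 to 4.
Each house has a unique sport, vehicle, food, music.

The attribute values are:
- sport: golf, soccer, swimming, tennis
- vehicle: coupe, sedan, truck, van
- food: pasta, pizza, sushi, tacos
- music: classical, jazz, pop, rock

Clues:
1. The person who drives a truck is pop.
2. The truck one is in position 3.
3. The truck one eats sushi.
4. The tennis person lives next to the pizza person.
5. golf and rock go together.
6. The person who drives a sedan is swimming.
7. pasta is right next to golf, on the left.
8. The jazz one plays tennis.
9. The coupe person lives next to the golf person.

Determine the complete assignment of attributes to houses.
Solution:

House | Sport | Vehicle | Food | Music
--------------------------------------
  1   | tennis | coupe | pasta | jazz
  2   | golf | van | pizza | rock
  3   | soccer | truck | sushi | pop
  4   | swimming | sedan | tacos | classical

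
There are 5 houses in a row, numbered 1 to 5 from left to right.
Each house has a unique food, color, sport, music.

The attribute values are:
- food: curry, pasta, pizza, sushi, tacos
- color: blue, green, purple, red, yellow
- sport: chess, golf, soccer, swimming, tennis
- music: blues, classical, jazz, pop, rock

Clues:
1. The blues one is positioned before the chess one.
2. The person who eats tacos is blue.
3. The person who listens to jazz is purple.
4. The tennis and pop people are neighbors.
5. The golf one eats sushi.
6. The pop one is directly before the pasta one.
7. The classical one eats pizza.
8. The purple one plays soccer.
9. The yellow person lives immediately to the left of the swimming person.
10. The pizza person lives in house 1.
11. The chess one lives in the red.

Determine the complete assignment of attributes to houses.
Solution:

House | Food | Color | Sport | Music
------------------------------------
  1   | pizza | yellow | tennis | classical
  2   | tacos | blue | swimming | pop
  3   | pasta | purple | soccer | jazz
  4   | sushi | green | golf | blues
  5   | curry | red | chess | rock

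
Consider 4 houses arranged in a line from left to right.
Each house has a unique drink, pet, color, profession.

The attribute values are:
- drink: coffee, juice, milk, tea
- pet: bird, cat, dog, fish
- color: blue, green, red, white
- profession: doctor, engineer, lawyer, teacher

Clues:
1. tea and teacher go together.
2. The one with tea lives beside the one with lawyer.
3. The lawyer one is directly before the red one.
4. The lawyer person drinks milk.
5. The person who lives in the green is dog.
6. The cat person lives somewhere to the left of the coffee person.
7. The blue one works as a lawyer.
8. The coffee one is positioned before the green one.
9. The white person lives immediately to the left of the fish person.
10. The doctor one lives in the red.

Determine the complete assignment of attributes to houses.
Solution:

House | Drink | Pet | Color | Profession
----------------------------------------
  1   | tea | cat | white | teacher
  2   | milk | fish | blue | lawyer
  3   | coffee | bird | red | doctor
  4   | juice | dog | green | engineer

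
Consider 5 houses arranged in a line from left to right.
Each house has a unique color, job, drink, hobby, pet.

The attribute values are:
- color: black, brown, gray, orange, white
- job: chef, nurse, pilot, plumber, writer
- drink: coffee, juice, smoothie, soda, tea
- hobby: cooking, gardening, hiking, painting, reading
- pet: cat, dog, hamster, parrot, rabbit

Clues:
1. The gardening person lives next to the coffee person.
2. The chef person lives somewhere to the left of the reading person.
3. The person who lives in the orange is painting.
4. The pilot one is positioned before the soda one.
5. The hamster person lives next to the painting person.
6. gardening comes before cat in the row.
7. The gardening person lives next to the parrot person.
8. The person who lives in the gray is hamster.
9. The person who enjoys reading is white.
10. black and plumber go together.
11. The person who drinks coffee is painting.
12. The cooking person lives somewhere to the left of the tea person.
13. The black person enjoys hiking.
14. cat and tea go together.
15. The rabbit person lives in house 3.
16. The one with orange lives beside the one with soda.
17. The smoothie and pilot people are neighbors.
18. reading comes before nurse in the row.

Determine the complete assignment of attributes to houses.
Solution:

House | Color | Job | Drink | Hobby | Pet
-----------------------------------------
  1   | gray | chef | smoothie | gardening | hamster
  2   | orange | pilot | coffee | painting | parrot
  3   | white | writer | soda | reading | rabbit
  4   | brown | nurse | juice | cooking | dog
  5   | black | plumber | tea | hiking | cat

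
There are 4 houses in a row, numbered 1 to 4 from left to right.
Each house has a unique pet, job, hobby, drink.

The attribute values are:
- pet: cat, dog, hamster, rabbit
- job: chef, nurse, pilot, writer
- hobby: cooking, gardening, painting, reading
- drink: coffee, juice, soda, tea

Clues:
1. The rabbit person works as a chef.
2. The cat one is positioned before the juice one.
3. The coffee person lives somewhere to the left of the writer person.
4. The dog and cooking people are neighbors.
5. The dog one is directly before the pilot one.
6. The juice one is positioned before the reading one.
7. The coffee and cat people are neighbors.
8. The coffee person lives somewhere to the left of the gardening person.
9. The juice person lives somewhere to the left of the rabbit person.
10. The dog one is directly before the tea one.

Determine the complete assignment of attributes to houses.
Solution:

House | Pet | Job | Hobby | Drink
---------------------------------
  1   | dog | nurse | painting | coffee
  2   | cat | pilot | cooking | tea
  3   | hamster | writer | gardening | juice
  4   | rabbit | chef | reading | soda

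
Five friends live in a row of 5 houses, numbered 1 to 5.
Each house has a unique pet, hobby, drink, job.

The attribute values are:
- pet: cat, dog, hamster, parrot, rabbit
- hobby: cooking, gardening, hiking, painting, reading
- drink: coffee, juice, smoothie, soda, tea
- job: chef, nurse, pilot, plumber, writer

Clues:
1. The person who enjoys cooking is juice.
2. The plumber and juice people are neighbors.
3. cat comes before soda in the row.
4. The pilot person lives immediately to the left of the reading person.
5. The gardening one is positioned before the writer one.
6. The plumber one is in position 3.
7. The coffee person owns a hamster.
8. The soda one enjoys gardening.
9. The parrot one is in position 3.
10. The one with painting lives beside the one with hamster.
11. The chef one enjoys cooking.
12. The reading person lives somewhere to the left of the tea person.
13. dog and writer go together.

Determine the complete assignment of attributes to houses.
Solution:

House | Pet | Hobby | Drink | Job
---------------------------------
  1   | cat | painting | smoothie | pilot
  2   | hamster | reading | coffee | nurse
  3   | parrot | gardening | soda | plumber
  4   | rabbit | cooking | juice | chef
  5   | dog | hiking | tea | writer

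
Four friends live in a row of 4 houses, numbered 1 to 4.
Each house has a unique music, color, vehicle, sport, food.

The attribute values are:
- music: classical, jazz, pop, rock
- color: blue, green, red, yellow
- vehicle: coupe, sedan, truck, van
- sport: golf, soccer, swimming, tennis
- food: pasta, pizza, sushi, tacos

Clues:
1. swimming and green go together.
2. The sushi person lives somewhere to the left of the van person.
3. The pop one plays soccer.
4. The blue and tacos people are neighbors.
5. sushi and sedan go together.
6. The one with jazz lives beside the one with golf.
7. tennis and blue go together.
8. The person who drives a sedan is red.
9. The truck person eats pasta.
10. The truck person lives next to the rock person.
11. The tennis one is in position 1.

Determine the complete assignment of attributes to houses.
Solution:

House | Music | Color | Vehicle | Sport | Food
----------------------------------------------
  1   | jazz | blue | truck | tennis | pasta
  2   | rock | yellow | coupe | golf | tacos
  3   | pop | red | sedan | soccer | sushi
  4   | classical | green | van | swimming | pizza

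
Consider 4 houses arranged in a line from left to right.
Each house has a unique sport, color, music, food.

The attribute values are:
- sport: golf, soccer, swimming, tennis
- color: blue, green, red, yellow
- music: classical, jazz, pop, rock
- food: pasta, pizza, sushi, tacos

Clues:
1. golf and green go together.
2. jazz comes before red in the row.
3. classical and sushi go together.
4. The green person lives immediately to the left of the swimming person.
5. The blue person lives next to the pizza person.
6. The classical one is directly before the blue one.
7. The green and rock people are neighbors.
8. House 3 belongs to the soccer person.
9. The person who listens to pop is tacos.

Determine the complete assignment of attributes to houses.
Solution:

House | Sport | Color | Music | Food
------------------------------------
  1   | golf | green | classical | sushi
  2   | swimming | blue | rock | pasta
  3   | soccer | yellow | jazz | pizza
  4   | tennis | red | pop | tacos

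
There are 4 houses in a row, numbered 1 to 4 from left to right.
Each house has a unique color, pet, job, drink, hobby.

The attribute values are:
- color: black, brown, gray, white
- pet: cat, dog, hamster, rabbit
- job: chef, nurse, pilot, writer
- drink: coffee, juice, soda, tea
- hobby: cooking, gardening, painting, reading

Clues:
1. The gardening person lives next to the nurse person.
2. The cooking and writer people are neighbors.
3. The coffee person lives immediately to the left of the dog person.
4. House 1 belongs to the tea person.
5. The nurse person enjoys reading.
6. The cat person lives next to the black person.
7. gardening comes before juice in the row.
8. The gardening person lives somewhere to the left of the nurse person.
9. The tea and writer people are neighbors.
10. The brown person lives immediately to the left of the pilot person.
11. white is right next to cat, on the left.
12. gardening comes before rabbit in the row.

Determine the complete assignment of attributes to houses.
Solution:

House | Color | Pet | Job | Drink | Hobby
-----------------------------------------
  1   | white | hamster | chef | tea | cooking
  2   | brown | cat | writer | coffee | painting
  3   | black | dog | pilot | soda | gardening
  4   | gray | rabbit | nurse | juice | reading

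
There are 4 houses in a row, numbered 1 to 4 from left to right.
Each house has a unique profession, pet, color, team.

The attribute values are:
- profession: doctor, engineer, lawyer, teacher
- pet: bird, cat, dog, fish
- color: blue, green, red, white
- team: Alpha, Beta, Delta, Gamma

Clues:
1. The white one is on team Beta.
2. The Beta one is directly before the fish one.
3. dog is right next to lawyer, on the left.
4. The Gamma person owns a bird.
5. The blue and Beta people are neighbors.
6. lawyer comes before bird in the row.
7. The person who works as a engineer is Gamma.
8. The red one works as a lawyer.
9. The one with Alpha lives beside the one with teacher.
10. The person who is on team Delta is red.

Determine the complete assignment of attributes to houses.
Solution:

House | Profession | Pet | Color | Team
---------------------------------------
  1   | doctor | cat | blue | Alpha
  2   | teacher | dog | white | Beta
  3   | lawyer | fish | red | Delta
  4   | engineer | bird | green | Gamma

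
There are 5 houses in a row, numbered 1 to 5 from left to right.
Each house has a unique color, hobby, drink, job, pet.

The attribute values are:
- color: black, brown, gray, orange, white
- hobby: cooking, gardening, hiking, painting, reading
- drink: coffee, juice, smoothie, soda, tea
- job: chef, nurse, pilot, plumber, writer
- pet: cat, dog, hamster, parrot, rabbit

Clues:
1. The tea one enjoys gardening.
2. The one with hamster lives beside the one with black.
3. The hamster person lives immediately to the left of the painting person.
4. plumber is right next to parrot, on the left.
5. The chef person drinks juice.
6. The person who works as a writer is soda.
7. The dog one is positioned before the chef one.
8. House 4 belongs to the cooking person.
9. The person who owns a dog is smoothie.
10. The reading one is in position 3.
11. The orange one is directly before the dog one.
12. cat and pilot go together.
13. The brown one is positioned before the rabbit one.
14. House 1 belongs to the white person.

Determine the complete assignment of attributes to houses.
Solution:

House | Color | Hobby | Drink | Job | Pet
-----------------------------------------
  1   | white | gardening | tea | plumber | hamster
  2   | black | painting | soda | writer | parrot
  3   | orange | reading | coffee | pilot | cat
  4   | brown | cooking | smoothie | nurse | dog
  5   | gray | hiking | juice | chef | rabbit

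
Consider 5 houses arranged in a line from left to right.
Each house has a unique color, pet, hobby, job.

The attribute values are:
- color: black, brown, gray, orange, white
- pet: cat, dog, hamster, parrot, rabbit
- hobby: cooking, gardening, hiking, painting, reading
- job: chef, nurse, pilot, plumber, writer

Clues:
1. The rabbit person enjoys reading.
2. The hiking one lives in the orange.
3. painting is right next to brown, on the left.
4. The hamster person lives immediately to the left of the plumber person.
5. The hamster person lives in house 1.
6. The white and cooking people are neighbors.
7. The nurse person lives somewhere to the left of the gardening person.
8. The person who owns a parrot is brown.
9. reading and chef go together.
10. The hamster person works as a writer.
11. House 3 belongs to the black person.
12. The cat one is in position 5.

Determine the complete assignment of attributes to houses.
Solution:

House | Color | Pet | Hobby | Job
---------------------------------
  1   | white | hamster | painting | writer
  2   | brown | parrot | cooking | plumber
  3   | black | rabbit | reading | chef
  4   | orange | dog | hiking | nurse
  5   | gray | cat | gardening | pilot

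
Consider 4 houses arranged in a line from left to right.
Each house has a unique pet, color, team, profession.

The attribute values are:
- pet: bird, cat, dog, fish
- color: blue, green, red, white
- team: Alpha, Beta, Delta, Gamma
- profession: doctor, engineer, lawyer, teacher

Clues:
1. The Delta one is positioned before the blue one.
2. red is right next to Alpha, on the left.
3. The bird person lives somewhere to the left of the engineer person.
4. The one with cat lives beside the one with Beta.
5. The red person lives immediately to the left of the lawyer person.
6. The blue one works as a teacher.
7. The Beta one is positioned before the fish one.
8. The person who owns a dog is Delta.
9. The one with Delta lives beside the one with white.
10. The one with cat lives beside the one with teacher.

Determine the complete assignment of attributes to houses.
Solution:

House | Pet | Color | Team | Profession
---------------------------------------
  1   | dog | red | Delta | doctor
  2   | cat | white | Alpha | lawyer
  3   | bird | blue | Beta | teacher
  4   | fish | green | Gamma | engineer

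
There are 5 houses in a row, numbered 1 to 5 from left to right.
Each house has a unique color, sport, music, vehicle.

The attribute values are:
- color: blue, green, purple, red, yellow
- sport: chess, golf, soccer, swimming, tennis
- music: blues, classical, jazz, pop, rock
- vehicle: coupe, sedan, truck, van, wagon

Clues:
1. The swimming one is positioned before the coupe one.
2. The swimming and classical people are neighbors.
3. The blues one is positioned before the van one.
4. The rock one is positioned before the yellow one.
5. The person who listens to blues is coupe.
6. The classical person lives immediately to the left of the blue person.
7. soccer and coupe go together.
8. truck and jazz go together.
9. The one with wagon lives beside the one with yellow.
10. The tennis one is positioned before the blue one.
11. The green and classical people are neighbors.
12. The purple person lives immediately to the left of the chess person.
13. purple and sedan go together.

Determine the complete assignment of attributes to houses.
Solution:

House | Color | Sport | Music | Vehicle
---------------------------------------
  1   | green | swimming | jazz | truck
  2   | purple | tennis | classical | sedan
  3   | blue | chess | rock | wagon
  4   | yellow | soccer | blues | coupe
  5   | red | golf | pop | van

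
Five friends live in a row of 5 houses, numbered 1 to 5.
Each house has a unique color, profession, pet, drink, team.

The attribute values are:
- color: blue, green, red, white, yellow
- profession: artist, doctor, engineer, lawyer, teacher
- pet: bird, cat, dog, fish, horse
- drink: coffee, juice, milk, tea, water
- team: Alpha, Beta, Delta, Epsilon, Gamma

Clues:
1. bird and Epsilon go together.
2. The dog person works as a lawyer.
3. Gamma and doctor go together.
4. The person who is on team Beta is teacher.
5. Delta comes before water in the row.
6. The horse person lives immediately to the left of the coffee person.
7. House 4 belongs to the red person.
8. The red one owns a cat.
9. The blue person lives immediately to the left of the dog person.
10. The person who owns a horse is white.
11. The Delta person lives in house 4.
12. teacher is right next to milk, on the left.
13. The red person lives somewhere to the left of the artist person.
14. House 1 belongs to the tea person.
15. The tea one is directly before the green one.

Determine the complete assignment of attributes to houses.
Solution:

House | Color | Profession | Pet | Drink | Team
-----------------------------------------------
  1   | blue | teacher | fish | tea | Beta
  2   | green | lawyer | dog | milk | Alpha
  3   | white | doctor | horse | juice | Gamma
  4   | red | engineer | cat | coffee | Delta
  5   | yellow | artist | bird | water | Epsilon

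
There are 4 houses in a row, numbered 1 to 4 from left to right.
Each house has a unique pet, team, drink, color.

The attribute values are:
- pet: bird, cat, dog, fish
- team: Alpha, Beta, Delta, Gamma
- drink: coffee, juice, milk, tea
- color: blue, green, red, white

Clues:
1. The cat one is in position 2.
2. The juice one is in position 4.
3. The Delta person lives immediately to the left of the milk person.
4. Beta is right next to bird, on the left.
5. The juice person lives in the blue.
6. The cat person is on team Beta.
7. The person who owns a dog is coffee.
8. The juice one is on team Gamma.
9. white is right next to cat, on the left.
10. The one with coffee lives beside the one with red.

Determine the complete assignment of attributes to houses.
Solution:

House | Pet | Team | Drink | Color
----------------------------------
  1   | dog | Delta | coffee | white
  2   | cat | Beta | milk | red
  3   | bird | Alpha | tea | green
  4   | fish | Gamma | juice | blue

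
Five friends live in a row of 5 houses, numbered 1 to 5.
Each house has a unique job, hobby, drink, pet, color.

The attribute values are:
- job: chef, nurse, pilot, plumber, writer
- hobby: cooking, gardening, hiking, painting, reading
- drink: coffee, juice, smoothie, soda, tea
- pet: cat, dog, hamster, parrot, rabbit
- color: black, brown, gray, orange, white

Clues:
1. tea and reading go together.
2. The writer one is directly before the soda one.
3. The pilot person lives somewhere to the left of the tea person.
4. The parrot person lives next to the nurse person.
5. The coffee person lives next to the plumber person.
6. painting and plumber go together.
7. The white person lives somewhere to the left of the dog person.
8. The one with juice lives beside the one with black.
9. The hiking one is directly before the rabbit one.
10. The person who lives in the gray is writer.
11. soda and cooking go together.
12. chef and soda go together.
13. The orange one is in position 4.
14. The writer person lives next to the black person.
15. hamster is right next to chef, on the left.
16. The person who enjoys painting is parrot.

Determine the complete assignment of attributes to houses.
Solution:

House | Job | Hobby | Drink | Pet | Color
-----------------------------------------
  1   | writer | hiking | juice | hamster | gray
  2   | chef | cooking | soda | rabbit | black
  3   | pilot | gardening | coffee | cat | white
  4   | plumber | painting | smoothie | parrot | orange
  5   | nurse | reading | tea | dog | brown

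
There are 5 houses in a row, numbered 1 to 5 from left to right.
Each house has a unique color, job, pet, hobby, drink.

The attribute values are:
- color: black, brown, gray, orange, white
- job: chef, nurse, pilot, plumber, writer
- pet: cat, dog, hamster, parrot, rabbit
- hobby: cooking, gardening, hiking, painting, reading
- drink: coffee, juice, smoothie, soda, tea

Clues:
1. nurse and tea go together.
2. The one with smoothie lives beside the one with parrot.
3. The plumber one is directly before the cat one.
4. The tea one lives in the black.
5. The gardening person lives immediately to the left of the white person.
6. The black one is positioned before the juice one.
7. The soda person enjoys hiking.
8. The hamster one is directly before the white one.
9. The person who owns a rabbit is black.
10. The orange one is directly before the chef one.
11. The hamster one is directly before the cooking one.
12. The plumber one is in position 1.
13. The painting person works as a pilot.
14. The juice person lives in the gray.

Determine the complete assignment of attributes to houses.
Solution:

House | Color | Job | Pet | Hobby | Drink
-----------------------------------------
  1   | orange | plumber | hamster | gardening | coffee
  2   | white | chef | cat | cooking | smoothie
  3   | brown | writer | parrot | hiking | soda
  4   | black | nurse | rabbit | reading | tea
  5   | gray | pilot | dog | painting | juice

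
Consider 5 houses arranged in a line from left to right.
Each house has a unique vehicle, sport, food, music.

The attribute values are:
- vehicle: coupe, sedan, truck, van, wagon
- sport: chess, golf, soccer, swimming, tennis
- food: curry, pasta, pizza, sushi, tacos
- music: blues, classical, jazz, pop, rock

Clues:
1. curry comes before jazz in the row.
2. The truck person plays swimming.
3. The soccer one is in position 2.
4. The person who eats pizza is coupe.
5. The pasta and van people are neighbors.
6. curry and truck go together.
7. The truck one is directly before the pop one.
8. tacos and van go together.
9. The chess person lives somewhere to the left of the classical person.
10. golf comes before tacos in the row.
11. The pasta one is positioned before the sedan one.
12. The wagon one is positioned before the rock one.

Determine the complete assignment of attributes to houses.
Solution:

House | Vehicle | Sport | Food | Music
--------------------------------------
  1   | truck | swimming | curry | blues
  2   | coupe | soccer | pizza | pop
  3   | wagon | golf | pasta | jazz
  4   | van | chess | tacos | rock
  5   | sedan | tennis | sushi | classical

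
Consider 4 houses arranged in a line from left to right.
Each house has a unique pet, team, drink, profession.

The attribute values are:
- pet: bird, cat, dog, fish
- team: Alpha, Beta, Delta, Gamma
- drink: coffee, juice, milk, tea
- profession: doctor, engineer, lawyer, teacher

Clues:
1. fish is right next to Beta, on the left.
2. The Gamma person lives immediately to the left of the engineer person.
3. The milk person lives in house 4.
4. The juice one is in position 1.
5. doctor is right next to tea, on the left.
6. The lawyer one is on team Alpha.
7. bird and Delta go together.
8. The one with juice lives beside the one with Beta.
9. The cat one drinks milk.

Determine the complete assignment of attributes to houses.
Solution:

House | Pet | Team | Drink | Profession
---------------------------------------
  1   | fish | Gamma | juice | doctor
  2   | dog | Beta | tea | engineer
  3   | bird | Delta | coffee | teacher
  4   | cat | Alpha | milk | lawyer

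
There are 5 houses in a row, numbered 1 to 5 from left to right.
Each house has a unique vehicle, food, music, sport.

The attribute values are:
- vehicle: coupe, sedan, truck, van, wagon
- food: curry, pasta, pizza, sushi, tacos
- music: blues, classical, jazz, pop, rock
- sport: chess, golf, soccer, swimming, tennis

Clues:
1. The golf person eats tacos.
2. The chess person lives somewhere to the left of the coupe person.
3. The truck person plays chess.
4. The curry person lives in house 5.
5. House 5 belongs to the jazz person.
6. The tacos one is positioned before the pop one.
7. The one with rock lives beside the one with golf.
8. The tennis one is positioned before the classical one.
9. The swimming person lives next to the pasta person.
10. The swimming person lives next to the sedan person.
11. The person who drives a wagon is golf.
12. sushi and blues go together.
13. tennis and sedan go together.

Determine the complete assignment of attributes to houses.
Solution:

House | Vehicle | Food | Music | Sport
--------------------------------------
  1   | van | sushi | blues | swimming
  2   | sedan | pasta | rock | tennis
  3   | wagon | tacos | classical | golf
  4   | truck | pizza | pop | chess
  5   | coupe | curry | jazz | soccer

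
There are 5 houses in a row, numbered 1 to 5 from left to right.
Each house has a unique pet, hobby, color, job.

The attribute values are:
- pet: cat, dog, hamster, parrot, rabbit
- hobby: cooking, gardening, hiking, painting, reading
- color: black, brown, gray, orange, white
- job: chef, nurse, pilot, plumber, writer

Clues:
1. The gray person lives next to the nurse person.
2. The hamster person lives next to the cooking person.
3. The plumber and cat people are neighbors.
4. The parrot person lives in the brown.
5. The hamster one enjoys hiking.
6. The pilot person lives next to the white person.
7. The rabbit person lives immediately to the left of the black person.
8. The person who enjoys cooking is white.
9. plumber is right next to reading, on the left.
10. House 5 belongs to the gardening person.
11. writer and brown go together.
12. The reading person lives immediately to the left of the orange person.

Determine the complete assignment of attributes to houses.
Solution:

House | Pet | Hobby | Color | Job
---------------------------------
  1   | rabbit | painting | gray | plumber
  2   | cat | reading | black | nurse
  3   | hamster | hiking | orange | pilot
  4   | dog | cooking | white | chef
  5   | parrot | gardening | brown | writer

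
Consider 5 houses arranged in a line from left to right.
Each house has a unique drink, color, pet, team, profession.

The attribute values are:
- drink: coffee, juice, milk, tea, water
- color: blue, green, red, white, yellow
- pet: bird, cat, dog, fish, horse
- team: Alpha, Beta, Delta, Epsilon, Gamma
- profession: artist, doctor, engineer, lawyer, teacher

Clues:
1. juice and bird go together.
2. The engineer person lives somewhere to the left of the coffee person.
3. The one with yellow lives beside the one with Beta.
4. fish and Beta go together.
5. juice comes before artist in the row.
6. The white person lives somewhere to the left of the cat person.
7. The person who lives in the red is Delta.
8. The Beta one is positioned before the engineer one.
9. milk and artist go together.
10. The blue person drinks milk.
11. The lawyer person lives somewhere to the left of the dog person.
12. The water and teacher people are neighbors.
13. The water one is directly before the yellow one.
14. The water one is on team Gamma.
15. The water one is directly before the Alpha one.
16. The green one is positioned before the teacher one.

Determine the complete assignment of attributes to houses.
Solution:

House | Drink | Color | Pet | Team | Profession
-----------------------------------------------
  1   | water | green | horse | Gamma | lawyer
  2   | juice | yellow | bird | Alpha | teacher
  3   | milk | blue | fish | Beta | artist
  4   | tea | white | dog | Epsilon | engineer
  5   | coffee | red | cat | Delta | doctor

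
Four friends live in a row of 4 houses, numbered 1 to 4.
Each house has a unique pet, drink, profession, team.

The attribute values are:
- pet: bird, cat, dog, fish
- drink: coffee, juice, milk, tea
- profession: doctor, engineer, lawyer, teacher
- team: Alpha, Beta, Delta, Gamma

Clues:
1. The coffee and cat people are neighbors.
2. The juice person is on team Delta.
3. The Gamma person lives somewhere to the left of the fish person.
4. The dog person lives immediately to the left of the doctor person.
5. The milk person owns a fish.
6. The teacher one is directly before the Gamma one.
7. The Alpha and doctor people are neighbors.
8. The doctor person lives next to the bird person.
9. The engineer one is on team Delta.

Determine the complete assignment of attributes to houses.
Solution:

House | Pet | Drink | Profession | Team
---------------------------------------
  1   | dog | coffee | teacher | Alpha
  2   | cat | tea | doctor | Gamma
  3   | bird | juice | engineer | Delta
  4   | fish | milk | lawyer | Beta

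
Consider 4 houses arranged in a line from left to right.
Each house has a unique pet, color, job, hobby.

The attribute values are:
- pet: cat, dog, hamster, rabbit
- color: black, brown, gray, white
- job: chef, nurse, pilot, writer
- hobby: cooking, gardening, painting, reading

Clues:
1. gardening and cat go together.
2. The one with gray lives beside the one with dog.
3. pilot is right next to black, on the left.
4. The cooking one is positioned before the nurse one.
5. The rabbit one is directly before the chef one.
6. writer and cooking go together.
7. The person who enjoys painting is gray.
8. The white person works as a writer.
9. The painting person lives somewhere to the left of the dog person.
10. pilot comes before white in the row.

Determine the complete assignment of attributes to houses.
Solution:

House | Pet | Color | Job | Hobby
---------------------------------
  1   | rabbit | gray | pilot | painting
  2   | dog | black | chef | reading
  3   | hamster | white | writer | cooking
  4   | cat | brown | nurse | gardening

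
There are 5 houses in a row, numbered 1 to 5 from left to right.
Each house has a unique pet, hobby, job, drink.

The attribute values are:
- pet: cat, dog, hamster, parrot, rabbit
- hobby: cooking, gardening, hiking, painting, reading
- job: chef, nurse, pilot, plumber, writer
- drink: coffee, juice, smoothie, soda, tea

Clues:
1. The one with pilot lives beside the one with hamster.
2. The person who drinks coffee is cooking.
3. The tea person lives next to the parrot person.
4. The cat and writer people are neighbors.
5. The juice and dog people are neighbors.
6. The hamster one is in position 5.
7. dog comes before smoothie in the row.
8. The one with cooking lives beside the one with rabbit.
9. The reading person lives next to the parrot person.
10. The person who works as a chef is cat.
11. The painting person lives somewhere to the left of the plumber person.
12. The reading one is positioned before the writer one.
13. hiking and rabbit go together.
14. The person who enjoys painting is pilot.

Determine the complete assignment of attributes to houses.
Solution:

House | Pet | Hobby | Job | Drink
---------------------------------
  1   | cat | reading | chef | tea
  2   | parrot | cooking | writer | coffee
  3   | rabbit | hiking | nurse | juice
  4   | dog | painting | pilot | soda
  5   | hamster | gardening | plumber | smoothie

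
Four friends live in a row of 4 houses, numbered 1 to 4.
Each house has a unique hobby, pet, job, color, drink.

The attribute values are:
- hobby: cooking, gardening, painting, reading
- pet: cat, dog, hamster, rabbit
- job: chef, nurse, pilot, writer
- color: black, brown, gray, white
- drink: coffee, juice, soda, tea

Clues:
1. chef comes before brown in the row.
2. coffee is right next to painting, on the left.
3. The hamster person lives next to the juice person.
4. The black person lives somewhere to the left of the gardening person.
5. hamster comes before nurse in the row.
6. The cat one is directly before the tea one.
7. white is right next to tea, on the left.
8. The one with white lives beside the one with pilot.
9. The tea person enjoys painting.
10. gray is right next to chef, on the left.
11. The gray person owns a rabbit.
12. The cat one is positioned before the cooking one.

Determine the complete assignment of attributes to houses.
Solution:

House | Hobby | Pet | Job | Color | Drink
-----------------------------------------
  1   | reading | cat | writer | white | coffee
  2   | painting | rabbit | pilot | gray | tea
  3   | cooking | hamster | chef | black | soda
  4   | gardening | dog | nurse | brown | juice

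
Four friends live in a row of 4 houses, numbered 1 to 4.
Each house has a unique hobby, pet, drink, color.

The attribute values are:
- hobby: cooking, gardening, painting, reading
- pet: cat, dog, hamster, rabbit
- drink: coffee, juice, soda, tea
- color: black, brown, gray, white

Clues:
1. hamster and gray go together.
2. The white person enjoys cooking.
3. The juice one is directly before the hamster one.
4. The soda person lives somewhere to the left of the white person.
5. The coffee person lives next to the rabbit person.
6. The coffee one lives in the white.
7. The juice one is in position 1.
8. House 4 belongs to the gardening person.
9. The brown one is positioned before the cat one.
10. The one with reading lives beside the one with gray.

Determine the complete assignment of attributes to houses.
Solution:

House | Hobby | Pet | Drink | Color
-----------------------------------
  1   | reading | dog | juice | brown
  2   | painting | hamster | soda | gray
  3   | cooking | cat | coffee | white
  4   | gardening | rabbit | tea | black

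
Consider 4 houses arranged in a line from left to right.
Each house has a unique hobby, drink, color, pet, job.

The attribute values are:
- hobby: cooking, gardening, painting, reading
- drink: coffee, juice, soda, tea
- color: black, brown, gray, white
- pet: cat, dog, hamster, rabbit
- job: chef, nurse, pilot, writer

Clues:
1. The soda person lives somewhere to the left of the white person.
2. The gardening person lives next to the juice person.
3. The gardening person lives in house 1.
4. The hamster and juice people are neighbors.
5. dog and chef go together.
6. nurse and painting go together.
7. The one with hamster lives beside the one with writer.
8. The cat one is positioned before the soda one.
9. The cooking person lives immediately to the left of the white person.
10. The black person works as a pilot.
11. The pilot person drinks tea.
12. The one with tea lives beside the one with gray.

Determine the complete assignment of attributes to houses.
Solution:

House | Hobby | Drink | Color | Pet | Job
-----------------------------------------
  1   | gardening | tea | black | hamster | pilot
  2   | reading | juice | gray | cat | writer
  3   | cooking | soda | brown | dog | chef
  4   | painting | coffee | white | rabbit | nurse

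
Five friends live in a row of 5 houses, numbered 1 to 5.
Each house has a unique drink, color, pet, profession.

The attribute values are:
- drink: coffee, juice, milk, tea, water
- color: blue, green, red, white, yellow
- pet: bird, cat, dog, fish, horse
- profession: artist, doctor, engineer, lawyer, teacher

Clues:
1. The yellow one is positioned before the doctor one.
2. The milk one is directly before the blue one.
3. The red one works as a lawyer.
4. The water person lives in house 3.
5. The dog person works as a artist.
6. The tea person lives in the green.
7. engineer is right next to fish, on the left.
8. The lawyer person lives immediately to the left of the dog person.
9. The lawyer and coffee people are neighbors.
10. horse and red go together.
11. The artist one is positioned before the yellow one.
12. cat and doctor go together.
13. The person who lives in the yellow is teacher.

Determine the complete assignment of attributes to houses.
Solution:

House | Drink | Color | Pet | Profession
----------------------------------------
  1   | milk | red | horse | lawyer
  2   | coffee | blue | dog | artist
  3   | water | white | bird | engineer
  4   | juice | yellow | fish | teacher
  5   | tea | green | cat | doctor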